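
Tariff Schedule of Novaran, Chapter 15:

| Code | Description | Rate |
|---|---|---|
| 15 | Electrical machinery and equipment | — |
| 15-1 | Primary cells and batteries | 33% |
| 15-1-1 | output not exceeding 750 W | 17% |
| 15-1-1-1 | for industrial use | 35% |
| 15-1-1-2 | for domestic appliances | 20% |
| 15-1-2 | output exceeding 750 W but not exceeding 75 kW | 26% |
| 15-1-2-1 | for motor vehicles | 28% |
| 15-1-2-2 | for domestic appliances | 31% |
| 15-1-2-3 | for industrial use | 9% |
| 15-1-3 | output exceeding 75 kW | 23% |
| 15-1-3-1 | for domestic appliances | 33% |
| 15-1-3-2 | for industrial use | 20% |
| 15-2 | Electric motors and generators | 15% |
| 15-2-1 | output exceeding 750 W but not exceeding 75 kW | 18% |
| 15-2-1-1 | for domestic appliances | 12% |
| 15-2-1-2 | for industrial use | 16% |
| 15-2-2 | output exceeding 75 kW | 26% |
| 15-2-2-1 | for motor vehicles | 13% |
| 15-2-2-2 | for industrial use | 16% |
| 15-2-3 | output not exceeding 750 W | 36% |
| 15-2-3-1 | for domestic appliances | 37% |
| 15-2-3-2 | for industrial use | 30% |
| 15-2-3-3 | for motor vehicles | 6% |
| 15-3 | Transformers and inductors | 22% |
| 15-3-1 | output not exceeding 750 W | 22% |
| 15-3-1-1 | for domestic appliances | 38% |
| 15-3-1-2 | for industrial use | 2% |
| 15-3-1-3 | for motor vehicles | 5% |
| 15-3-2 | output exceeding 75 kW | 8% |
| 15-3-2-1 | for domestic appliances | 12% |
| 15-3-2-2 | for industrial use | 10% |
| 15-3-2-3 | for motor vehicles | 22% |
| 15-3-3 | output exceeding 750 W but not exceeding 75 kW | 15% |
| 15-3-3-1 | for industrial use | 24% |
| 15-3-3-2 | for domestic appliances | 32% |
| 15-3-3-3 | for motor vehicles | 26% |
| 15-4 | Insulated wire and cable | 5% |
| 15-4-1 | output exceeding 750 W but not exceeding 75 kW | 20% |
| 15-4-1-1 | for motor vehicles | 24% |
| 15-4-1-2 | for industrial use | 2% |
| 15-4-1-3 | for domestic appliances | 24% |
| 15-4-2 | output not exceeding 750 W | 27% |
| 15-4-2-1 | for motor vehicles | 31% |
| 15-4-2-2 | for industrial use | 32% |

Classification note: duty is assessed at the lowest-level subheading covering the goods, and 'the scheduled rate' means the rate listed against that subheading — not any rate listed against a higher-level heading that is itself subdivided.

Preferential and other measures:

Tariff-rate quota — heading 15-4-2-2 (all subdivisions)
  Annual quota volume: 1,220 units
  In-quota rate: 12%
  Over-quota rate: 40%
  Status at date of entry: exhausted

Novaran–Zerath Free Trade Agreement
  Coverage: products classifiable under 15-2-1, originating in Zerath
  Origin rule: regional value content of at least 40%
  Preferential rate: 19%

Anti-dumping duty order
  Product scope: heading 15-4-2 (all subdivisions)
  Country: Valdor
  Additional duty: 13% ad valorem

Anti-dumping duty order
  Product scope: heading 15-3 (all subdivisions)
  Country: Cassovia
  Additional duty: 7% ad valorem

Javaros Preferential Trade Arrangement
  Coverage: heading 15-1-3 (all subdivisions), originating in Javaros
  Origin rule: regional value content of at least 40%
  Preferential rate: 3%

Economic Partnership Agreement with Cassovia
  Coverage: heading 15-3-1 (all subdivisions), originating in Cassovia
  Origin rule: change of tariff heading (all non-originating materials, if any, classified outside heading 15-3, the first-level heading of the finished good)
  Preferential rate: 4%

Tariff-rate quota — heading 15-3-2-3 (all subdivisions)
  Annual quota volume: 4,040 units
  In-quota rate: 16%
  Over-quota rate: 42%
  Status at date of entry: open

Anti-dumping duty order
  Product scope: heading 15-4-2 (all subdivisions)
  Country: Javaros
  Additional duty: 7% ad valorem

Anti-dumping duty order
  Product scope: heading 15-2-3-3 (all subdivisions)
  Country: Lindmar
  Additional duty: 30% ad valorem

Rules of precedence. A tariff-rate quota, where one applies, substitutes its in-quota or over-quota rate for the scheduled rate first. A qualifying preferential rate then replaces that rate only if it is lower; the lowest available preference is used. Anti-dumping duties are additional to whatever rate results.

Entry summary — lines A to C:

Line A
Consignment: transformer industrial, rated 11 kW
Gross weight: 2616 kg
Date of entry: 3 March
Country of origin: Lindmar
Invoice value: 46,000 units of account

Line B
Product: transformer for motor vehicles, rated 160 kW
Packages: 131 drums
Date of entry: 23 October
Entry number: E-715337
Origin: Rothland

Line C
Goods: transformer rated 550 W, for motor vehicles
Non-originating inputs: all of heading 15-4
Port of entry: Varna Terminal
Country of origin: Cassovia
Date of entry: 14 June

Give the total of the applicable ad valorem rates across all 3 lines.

51%

Line A: transformer → 15-3; rated 11 kW → 15-3-3; industrial → 15-3-3-1. Scheduled 24%. No special measure applies. → 24%.
Line B: transformer → 15-3; rated 160 kW → 15-3-2; for motor vehicles → 15-3-2-3. Scheduled 22%. quota on 15-3-2-3 open → in-quota 16%. → 16%.
Line C: transformer → 15-3; rated 550 W → 15-3-1; for motor vehicles → 15-3-1-3. Scheduled 5%. Cassovia agreement on 15-3-1: CTH met → 4% available; preferential 4%; anti-dumping (Cassovia, 15-3): +7%; total 4% + 7% = 11%. → 11%.
Sum: 24% + 16% + 11% = 51%.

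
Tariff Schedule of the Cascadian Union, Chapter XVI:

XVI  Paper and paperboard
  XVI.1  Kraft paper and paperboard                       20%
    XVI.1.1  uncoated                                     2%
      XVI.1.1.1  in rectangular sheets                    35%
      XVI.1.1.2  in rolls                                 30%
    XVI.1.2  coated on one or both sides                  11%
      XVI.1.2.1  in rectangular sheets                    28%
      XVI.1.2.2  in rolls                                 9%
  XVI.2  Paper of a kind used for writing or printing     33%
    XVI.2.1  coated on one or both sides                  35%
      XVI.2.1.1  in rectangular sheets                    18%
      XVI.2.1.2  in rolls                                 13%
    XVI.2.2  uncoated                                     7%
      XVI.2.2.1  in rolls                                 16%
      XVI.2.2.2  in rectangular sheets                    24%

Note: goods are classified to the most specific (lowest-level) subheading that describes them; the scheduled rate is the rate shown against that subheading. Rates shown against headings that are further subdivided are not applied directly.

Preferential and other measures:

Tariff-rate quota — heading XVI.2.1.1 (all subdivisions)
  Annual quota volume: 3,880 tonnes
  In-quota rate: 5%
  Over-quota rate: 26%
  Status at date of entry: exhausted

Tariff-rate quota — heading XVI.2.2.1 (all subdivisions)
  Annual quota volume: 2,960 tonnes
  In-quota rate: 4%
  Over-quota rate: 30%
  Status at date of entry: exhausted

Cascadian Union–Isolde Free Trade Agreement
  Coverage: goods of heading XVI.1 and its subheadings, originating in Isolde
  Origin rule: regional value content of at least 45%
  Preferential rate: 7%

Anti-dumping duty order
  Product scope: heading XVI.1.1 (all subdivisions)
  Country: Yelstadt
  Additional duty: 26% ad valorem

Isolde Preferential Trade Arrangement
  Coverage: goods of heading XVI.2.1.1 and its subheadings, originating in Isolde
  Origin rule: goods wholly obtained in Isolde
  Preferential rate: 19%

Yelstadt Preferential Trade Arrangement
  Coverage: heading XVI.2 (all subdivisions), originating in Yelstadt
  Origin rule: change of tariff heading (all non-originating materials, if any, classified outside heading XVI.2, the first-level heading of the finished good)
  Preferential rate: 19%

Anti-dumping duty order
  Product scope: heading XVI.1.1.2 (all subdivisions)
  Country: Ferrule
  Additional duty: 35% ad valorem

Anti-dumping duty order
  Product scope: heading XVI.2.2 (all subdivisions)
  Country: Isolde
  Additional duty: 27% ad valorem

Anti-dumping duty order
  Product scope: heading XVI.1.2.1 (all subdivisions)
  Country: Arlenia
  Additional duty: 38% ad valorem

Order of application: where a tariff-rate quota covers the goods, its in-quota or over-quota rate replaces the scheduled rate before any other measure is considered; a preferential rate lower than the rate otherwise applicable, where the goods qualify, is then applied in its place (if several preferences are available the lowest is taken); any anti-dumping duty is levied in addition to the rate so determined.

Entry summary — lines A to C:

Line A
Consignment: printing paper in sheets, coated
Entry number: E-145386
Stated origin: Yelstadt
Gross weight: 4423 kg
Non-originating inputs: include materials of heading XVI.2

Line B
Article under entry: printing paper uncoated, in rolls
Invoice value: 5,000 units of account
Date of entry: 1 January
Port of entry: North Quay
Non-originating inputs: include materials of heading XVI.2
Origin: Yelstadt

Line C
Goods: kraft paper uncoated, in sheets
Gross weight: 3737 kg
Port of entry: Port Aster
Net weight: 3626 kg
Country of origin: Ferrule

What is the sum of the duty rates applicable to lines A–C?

91%

Line A: printing paper → XVI.2; coated → XVI.2.1; in sheets → XVI.2.1.1. Scheduled 18%. quota on XVI.2.1.1 exhausted → over-quota 26%; Yelstadt agreement on XVI.2: CTH not met. → 26%.
Line B: printing paper → XVI.2; uncoated → XVI.2.2; in rolls → XVI.2.2.1. Scheduled 16%. quota on XVI.2.2.1 exhausted → over-quota 30%; Yelstadt agreement on XVI.2: CTH not met. → 30%.
Line C: kraft paper → XVI.1; uncoated → XVI.1.1; in sheets → XVI.1.1.1. Scheduled 35%. No special measure applies. → 35%.
Sum: 26% + 30% + 35% = 91%.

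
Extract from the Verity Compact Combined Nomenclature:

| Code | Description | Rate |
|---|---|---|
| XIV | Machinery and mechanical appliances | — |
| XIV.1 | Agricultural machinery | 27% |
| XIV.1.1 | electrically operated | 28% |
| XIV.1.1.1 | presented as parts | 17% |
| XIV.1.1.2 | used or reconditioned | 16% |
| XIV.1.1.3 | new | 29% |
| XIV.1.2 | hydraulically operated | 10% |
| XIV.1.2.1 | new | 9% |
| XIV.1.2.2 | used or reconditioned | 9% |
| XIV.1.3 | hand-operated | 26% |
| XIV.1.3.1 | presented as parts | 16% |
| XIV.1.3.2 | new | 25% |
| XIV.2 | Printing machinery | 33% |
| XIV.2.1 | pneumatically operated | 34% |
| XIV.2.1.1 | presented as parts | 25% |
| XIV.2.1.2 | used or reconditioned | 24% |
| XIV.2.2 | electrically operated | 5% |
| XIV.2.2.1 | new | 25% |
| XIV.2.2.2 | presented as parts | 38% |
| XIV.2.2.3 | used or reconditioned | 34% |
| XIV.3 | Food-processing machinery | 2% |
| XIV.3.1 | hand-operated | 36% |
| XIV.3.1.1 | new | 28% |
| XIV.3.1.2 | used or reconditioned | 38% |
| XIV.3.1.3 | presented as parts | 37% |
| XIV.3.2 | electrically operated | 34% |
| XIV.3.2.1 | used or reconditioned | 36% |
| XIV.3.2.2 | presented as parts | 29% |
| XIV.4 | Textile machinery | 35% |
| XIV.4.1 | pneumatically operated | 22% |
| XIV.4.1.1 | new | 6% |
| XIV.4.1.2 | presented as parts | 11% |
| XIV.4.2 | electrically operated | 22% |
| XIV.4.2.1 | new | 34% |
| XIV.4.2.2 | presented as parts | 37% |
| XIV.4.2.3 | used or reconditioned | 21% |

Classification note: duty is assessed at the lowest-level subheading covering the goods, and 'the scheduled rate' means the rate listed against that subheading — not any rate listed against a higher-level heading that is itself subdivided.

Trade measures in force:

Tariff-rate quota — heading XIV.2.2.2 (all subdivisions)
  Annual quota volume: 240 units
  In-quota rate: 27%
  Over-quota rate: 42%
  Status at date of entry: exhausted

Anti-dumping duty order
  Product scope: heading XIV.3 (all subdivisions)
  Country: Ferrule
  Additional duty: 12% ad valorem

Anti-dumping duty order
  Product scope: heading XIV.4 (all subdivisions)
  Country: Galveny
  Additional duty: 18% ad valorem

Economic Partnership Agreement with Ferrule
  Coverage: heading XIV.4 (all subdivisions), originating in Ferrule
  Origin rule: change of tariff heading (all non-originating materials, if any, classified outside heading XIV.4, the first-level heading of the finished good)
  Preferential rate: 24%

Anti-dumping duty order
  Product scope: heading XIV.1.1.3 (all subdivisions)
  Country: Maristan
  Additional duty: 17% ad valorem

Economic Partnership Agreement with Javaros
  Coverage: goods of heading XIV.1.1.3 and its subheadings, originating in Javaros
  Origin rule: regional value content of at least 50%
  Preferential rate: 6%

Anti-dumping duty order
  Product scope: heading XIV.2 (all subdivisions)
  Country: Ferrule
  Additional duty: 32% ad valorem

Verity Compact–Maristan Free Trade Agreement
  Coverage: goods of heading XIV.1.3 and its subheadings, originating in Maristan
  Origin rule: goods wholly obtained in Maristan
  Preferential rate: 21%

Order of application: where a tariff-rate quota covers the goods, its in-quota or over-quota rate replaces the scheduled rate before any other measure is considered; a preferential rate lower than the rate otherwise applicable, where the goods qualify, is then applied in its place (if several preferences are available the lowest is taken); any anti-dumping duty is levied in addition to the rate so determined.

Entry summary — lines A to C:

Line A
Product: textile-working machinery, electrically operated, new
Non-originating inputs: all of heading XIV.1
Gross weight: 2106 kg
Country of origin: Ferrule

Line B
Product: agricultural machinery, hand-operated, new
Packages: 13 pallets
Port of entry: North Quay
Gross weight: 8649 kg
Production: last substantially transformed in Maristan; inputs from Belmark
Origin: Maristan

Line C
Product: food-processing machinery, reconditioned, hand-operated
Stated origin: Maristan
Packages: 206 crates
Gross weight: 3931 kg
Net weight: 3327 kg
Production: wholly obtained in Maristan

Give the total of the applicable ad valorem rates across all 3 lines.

Line A: textile-working → XIV.4; electrically operated → XIV.4.2; new → XIV.4.2.1. Scheduled 34%. Ferrule agreement on XIV.4: CTH met → 24% available; preferential 24%. → 24%.
Line B: agricultural → XIV.1; hand-operated → XIV.1.3; new → XIV.1.3.2. Scheduled 25%. Maristan agreement on XIV.1.3: not wholly obtained. → 25%.
Line C: food-processing → XIV.3; hand-operated → XIV.3.1; reconditioned → XIV.3.1.2. Scheduled 38%. Maristan agreement on XIV.1.3: XIV.3.1.2 not covered. → 38%.
Sum: 24% + 25% + 38% = 87%.

87%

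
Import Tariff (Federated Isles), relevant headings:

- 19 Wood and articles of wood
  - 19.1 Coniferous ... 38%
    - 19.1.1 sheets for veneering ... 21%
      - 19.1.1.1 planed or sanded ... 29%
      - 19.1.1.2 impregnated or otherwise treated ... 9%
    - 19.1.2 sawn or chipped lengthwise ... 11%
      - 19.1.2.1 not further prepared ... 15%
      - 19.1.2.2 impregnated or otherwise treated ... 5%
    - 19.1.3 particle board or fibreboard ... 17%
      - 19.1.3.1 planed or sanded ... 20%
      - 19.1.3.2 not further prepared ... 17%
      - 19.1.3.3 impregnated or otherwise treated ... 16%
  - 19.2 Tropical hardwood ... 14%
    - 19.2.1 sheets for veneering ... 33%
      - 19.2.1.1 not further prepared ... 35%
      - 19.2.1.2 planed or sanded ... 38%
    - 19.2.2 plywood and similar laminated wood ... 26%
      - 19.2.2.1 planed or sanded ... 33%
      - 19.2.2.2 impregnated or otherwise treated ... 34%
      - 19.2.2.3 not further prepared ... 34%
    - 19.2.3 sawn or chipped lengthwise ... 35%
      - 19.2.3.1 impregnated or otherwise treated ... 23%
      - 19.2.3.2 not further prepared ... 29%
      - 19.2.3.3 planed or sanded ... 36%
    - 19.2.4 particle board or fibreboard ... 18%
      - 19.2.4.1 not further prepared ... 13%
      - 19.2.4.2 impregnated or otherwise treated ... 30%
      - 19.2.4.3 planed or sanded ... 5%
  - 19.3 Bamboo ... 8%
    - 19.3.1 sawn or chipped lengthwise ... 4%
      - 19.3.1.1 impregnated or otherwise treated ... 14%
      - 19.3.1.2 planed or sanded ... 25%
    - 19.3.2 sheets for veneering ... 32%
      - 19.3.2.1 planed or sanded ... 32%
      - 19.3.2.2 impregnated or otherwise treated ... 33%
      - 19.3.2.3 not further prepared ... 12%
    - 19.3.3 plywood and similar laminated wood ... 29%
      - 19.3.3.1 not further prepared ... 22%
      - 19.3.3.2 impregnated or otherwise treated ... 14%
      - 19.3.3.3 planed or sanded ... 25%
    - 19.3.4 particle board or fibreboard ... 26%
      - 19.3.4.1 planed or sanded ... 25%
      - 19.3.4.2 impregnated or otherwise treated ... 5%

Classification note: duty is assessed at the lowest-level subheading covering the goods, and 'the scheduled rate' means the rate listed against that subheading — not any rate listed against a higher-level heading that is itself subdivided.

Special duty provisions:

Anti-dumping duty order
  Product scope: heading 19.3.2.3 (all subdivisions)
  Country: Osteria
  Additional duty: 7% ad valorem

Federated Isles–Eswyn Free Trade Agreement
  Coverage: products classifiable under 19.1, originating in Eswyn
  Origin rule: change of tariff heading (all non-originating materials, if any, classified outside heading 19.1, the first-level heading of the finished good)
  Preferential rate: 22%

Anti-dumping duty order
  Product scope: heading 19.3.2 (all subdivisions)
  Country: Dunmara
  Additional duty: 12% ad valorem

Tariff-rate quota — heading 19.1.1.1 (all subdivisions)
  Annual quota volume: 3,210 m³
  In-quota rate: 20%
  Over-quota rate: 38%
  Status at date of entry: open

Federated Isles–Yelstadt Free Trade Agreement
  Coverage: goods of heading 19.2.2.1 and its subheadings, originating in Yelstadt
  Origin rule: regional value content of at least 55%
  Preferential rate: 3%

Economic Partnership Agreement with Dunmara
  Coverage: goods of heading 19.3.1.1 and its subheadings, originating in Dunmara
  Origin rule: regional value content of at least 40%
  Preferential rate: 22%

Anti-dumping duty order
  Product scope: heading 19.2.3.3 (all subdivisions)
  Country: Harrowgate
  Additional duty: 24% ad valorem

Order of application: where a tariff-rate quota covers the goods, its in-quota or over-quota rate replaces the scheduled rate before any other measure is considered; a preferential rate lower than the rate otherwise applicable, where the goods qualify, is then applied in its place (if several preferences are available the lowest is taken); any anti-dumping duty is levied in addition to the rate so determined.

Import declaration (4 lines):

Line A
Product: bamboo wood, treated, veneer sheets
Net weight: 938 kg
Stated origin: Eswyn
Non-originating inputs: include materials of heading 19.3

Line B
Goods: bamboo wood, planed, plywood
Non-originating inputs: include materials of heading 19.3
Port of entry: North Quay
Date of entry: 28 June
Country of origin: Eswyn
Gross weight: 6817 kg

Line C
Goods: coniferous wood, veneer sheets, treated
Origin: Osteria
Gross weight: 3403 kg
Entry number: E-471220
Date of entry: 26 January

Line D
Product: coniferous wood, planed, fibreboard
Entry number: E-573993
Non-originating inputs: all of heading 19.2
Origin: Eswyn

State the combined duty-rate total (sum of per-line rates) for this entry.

87%

Line A: bamboo → 19.3; veneer sheets → 19.3.2; treated → 19.3.2.2. Scheduled 33%. Eswyn agreement on 19.1: 19.3.2.2 not covered. → 33%.
Line B: bamboo → 19.3; plywood → 19.3.3; planed → 19.3.3.3. Scheduled 25%. Eswyn agreement on 19.1: 19.3.3.3 not covered. → 25%.
Line C: coniferous → 19.1; veneer sheets → 19.1.1; treated → 19.1.1.2. Scheduled 9%. No special measure applies. → 9%.
Line D: coniferous → 19.1; fibreboard → 19.1.3; planed → 19.1.3.1. Scheduled 20%. Eswyn agreement on 19.1: CTH met → 22% available; preference 22% not lower than 20% → no reduction. → 20%.
Sum: 33% + 25% + 9% + 20% = 87%.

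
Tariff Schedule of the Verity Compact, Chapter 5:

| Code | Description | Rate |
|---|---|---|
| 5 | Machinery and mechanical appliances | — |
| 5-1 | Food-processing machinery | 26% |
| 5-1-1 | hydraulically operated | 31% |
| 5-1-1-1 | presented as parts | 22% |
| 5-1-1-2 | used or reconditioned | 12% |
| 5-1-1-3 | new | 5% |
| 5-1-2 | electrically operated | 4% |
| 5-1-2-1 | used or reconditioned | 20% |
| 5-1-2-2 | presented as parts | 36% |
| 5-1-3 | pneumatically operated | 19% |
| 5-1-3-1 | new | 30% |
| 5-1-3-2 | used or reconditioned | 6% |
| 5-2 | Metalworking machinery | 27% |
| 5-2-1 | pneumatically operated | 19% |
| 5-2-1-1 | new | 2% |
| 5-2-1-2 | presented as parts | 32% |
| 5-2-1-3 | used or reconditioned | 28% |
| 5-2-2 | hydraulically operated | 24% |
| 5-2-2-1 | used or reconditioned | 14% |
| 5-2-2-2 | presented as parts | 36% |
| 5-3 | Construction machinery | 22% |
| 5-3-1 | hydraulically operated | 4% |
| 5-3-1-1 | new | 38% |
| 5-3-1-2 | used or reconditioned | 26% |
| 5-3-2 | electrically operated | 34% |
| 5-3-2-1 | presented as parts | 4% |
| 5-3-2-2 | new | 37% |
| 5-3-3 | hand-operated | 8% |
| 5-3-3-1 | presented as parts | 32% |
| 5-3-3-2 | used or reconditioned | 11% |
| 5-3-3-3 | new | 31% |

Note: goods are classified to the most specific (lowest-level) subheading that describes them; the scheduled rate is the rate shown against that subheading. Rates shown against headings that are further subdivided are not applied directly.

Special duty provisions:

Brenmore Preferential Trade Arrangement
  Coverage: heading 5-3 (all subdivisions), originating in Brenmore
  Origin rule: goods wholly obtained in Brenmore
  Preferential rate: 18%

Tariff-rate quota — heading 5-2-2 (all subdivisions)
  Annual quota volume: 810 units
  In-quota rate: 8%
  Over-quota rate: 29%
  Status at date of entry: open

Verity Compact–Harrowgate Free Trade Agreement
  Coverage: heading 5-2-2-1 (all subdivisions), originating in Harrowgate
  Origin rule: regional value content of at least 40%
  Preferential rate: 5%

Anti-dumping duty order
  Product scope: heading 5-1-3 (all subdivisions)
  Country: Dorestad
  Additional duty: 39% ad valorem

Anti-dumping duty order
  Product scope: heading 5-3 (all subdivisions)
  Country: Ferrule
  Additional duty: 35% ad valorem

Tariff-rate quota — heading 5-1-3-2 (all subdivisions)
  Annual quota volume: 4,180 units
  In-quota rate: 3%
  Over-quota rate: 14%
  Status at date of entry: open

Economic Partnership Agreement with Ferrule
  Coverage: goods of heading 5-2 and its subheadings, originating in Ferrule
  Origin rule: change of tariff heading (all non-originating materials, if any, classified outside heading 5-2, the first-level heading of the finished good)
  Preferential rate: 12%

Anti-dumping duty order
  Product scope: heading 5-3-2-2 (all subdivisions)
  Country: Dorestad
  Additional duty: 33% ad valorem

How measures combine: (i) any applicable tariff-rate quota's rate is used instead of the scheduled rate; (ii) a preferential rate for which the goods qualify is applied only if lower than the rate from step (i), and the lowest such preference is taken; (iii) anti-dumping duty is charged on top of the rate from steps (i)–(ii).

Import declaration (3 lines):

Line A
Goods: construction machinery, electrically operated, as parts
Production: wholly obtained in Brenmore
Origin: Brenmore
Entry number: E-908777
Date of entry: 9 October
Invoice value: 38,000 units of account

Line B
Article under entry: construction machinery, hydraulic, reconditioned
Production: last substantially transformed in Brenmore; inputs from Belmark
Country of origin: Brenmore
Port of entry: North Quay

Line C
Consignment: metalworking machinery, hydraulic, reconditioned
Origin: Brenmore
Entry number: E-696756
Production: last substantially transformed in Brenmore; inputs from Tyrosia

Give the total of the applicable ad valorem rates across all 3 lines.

Line A: construction → 5-3; electrically operated → 5-3-2; as parts → 5-3-2-1. Scheduled 4%. Brenmore agreement on 5-3: wholly obtained → 18% available; preference 18% not lower than 4% → no reduction. → 4%.
Line B: construction → 5-3; hydraulic → 5-3-1; reconditioned → 5-3-1-2. Scheduled 26%. Brenmore agreement on 5-3: not wholly obtained. → 26%.
Line C: metalworking → 5-2; hydraulic → 5-2-2; reconditioned → 5-2-2-1. Scheduled 14%. quota on 5-2-2 open → in-quota 8%; Brenmore agreement on 5-3: 5-2-2-1 not covered. → 8%.
Sum: 4% + 26% + 8% = 38%.

38%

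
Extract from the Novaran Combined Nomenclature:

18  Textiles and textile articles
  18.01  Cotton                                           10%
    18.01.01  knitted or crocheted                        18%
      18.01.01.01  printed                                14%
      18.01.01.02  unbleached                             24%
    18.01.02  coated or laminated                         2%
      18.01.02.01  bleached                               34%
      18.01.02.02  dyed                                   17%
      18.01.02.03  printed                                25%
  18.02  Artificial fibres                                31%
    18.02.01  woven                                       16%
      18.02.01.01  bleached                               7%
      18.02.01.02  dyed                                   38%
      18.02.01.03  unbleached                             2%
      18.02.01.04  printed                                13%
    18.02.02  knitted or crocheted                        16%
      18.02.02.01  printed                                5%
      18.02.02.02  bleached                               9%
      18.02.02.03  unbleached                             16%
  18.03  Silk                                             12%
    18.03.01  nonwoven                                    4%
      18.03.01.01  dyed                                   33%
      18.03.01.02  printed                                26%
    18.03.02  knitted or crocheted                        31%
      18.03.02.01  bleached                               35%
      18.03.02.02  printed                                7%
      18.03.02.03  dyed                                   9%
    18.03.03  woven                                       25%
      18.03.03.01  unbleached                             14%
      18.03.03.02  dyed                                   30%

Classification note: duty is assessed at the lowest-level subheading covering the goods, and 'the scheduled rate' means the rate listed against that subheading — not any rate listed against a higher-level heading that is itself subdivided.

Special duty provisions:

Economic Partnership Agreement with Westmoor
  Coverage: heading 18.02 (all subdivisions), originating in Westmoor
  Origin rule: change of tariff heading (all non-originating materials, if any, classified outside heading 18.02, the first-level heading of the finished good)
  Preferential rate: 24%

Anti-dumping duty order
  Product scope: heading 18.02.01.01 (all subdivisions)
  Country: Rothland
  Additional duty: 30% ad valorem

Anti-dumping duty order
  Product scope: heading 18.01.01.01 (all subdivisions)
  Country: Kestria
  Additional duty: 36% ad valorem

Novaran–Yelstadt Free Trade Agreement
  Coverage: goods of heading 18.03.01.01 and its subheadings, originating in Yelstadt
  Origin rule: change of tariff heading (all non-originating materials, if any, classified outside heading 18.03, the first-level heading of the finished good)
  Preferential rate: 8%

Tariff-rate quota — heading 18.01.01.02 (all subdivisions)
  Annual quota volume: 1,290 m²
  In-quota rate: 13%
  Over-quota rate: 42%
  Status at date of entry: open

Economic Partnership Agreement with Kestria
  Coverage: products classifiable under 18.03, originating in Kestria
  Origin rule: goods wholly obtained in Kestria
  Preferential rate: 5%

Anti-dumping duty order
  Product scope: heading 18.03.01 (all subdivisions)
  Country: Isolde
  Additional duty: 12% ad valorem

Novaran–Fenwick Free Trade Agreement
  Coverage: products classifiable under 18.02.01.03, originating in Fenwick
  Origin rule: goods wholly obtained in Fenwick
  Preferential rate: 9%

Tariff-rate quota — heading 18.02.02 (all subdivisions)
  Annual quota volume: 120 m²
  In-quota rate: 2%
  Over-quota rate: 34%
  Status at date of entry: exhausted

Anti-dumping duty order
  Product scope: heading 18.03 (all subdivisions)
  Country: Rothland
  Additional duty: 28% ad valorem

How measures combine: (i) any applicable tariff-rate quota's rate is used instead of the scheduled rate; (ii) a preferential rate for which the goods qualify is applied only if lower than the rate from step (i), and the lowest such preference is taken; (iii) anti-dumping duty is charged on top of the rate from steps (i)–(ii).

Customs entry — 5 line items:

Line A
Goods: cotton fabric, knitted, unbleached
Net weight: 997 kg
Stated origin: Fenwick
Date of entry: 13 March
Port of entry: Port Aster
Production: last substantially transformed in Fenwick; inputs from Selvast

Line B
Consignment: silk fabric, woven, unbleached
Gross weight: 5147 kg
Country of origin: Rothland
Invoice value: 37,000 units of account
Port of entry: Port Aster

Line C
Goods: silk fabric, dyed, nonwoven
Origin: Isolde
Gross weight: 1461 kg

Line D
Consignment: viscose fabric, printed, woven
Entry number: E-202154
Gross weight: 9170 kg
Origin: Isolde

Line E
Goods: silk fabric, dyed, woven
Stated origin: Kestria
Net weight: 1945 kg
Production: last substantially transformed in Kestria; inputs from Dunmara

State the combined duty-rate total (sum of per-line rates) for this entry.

Line A: cotton → 18.01; knitted → 18.01.01; unbleached → 18.01.01.02. Scheduled 24%. quota on 18.01.01.02 open → in-quota 13%; Fenwick agreement on 18.02.01.03: 18.01.01.02 not covered. → 13%.
Line B: silk → 18.03; woven → 18.03.03; unbleached → 18.03.03.01. Scheduled 14%. anti-dumping (Rothland, 18.03): +28%; total 14% + 28% = 42%. → 42%.
Line C: silk → 18.03; nonwoven → 18.03.01; dyed → 18.03.01.01. Scheduled 33%. anti-dumping (Isolde, 18.03.01): +12%; total 33% + 12% = 45%. → 45%.
Line D: viscose → 18.02; woven → 18.02.01; printed → 18.02.01.04. Scheduled 13%. No special measure applies. → 13%.
Line E: silk → 18.03; woven → 18.03.03; dyed → 18.03.03.02. Scheduled 30%. Kestria agreement on 18.03: not wholly obtained. → 30%.
Sum: 13% + 42% + 45% + 13% + 30% = 143%.

143%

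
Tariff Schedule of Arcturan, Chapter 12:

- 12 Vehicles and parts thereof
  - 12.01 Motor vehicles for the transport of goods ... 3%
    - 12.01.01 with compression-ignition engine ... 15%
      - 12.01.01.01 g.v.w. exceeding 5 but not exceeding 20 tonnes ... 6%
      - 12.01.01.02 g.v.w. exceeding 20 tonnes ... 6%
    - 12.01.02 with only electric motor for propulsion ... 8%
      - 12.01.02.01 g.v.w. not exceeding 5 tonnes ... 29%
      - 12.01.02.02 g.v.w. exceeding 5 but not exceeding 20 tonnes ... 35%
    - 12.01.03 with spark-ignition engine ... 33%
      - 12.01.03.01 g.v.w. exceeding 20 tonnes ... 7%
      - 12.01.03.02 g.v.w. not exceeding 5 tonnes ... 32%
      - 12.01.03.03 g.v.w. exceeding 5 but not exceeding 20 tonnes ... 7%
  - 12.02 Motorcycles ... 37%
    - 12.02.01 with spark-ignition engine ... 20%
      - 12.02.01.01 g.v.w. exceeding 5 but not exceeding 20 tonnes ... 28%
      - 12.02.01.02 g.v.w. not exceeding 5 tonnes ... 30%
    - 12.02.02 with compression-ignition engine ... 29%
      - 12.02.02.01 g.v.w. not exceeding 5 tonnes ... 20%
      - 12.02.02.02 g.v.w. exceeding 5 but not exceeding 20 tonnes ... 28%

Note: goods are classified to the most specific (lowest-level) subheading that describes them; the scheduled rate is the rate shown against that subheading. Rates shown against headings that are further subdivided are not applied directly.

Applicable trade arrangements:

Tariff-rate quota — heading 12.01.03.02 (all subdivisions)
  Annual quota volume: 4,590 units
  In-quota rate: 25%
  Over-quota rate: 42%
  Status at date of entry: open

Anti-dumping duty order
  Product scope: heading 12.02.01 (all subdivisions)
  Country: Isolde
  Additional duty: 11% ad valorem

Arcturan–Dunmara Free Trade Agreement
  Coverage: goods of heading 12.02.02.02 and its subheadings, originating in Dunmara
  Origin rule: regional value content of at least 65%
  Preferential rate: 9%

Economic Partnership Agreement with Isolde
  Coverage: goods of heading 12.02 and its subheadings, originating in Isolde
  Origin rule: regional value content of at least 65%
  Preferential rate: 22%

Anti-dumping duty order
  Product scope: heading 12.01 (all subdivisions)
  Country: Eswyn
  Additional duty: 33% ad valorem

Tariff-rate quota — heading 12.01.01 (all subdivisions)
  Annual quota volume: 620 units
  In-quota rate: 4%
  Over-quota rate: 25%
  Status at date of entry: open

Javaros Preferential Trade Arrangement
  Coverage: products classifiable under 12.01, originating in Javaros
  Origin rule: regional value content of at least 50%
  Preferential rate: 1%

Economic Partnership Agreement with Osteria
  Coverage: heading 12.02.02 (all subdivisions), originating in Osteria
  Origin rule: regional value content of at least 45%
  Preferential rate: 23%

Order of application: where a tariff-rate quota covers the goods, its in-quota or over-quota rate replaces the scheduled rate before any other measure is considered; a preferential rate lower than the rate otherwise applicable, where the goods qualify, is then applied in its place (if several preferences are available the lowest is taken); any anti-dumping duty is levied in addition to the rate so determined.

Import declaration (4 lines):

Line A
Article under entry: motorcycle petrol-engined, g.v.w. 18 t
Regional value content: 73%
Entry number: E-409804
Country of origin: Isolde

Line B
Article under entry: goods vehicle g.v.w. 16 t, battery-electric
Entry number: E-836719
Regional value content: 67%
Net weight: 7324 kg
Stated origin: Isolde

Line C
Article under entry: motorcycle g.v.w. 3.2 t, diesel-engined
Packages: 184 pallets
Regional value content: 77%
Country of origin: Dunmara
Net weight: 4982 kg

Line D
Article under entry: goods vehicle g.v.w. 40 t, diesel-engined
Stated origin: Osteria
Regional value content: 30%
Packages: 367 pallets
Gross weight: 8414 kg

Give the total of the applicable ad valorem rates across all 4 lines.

92%

Line A: motorcycle → 12.02; petrol-engined → 12.02.01; g.v.w. 18 t → 12.02.01.01. Scheduled 28%. Isolde agreement on 12.02: RVC ≥ 65% → 22% available; preferential 22%; anti-dumping (Isolde, 12.02.01): +11%; total 22% + 11% = 33%. → 33%.
Line B: goods vehicle → 12.01; battery-electric → 12.01.02; g.v.w. 16 t → 12.01.02.02. Scheduled 35%. Isolde agreement on 12.02: 12.01.02.02 not covered. → 35%.
Line C: motorcycle → 12.02; diesel-engined → 12.02.02; g.v.w. 3.2 t → 12.02.02.01. Scheduled 20%. Dunmara agreement on 12.02.02.02: 12.02.02.01 not covered. → 20%.
Line D: goods vehicle → 12.01; diesel-engined → 12.01.01; g.v.w. 40 t → 12.01.01.02. Scheduled 6%. quota on 12.01.01 open → in-quota 4%; Osteria agreement on 12.02.02: 12.01.01.02 not covered. → 4%.
Sum: 33% + 35% + 20% + 4% = 92%.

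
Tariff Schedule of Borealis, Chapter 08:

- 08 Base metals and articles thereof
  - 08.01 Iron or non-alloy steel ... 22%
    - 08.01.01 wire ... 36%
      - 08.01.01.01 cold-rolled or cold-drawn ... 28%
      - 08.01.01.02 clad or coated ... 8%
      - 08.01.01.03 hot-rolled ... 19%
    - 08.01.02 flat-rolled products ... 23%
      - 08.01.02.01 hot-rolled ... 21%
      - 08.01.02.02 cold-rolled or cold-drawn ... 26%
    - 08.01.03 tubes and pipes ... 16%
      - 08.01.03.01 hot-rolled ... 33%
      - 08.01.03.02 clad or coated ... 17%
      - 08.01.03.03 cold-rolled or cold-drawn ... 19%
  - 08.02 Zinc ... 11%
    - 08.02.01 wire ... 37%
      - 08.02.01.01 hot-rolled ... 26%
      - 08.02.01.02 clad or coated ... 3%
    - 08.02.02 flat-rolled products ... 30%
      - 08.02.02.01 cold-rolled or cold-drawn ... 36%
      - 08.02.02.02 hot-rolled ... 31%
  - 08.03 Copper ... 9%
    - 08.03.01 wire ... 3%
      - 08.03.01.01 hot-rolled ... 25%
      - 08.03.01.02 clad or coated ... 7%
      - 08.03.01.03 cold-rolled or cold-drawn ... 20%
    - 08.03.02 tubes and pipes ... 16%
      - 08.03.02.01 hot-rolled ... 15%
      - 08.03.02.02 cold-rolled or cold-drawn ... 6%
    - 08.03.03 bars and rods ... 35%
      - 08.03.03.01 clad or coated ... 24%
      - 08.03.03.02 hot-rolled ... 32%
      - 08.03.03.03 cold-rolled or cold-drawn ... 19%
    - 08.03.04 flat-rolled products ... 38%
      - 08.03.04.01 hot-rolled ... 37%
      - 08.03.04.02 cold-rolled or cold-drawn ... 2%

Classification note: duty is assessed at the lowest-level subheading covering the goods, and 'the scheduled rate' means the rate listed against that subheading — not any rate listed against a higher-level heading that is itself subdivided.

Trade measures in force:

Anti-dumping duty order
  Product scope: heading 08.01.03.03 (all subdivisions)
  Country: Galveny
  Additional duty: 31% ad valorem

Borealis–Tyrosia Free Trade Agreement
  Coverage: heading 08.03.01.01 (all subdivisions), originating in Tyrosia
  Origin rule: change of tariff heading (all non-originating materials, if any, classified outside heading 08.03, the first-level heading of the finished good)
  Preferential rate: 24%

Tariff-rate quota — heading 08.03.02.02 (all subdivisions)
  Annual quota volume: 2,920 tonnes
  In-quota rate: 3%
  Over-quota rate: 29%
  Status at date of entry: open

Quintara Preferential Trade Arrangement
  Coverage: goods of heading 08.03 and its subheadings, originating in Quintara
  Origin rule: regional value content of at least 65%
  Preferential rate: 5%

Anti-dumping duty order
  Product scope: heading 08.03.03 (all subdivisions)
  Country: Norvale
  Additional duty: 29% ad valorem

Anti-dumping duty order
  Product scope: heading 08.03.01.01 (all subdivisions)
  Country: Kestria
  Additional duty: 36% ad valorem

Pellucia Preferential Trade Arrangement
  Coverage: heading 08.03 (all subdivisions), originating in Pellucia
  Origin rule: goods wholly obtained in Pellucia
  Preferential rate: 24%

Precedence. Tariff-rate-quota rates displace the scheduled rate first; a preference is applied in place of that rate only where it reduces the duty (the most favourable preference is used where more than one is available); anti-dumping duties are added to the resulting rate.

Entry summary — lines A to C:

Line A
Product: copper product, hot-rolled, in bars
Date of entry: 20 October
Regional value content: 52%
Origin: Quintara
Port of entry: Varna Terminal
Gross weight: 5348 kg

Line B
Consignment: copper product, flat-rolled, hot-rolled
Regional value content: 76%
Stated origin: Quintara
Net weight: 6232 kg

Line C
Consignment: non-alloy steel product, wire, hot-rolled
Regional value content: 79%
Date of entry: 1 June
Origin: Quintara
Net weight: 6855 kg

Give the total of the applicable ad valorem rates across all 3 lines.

Line A: copper → 08.03; in bars → 08.03.03; hot-rolled → 08.03.03.02. Scheduled 32%. Quintara agreement on 08.03: RVC < 65%. → 32%.
Line B: copper → 08.03; flat-rolled → 08.03.04; hot-rolled → 08.03.04.01. Scheduled 37%. Quintara agreement on 08.03: RVC ≥ 65% → 5% available; preferential 5%. → 5%.
Line C: non-alloy steel → 08.01; wire → 08.01.01; hot-rolled → 08.01.01.03. Scheduled 19%. Quintara agreement on 08.03: 08.01.01.03 not covered. → 19%.
Sum: 32% + 5% + 19% = 56%.

56%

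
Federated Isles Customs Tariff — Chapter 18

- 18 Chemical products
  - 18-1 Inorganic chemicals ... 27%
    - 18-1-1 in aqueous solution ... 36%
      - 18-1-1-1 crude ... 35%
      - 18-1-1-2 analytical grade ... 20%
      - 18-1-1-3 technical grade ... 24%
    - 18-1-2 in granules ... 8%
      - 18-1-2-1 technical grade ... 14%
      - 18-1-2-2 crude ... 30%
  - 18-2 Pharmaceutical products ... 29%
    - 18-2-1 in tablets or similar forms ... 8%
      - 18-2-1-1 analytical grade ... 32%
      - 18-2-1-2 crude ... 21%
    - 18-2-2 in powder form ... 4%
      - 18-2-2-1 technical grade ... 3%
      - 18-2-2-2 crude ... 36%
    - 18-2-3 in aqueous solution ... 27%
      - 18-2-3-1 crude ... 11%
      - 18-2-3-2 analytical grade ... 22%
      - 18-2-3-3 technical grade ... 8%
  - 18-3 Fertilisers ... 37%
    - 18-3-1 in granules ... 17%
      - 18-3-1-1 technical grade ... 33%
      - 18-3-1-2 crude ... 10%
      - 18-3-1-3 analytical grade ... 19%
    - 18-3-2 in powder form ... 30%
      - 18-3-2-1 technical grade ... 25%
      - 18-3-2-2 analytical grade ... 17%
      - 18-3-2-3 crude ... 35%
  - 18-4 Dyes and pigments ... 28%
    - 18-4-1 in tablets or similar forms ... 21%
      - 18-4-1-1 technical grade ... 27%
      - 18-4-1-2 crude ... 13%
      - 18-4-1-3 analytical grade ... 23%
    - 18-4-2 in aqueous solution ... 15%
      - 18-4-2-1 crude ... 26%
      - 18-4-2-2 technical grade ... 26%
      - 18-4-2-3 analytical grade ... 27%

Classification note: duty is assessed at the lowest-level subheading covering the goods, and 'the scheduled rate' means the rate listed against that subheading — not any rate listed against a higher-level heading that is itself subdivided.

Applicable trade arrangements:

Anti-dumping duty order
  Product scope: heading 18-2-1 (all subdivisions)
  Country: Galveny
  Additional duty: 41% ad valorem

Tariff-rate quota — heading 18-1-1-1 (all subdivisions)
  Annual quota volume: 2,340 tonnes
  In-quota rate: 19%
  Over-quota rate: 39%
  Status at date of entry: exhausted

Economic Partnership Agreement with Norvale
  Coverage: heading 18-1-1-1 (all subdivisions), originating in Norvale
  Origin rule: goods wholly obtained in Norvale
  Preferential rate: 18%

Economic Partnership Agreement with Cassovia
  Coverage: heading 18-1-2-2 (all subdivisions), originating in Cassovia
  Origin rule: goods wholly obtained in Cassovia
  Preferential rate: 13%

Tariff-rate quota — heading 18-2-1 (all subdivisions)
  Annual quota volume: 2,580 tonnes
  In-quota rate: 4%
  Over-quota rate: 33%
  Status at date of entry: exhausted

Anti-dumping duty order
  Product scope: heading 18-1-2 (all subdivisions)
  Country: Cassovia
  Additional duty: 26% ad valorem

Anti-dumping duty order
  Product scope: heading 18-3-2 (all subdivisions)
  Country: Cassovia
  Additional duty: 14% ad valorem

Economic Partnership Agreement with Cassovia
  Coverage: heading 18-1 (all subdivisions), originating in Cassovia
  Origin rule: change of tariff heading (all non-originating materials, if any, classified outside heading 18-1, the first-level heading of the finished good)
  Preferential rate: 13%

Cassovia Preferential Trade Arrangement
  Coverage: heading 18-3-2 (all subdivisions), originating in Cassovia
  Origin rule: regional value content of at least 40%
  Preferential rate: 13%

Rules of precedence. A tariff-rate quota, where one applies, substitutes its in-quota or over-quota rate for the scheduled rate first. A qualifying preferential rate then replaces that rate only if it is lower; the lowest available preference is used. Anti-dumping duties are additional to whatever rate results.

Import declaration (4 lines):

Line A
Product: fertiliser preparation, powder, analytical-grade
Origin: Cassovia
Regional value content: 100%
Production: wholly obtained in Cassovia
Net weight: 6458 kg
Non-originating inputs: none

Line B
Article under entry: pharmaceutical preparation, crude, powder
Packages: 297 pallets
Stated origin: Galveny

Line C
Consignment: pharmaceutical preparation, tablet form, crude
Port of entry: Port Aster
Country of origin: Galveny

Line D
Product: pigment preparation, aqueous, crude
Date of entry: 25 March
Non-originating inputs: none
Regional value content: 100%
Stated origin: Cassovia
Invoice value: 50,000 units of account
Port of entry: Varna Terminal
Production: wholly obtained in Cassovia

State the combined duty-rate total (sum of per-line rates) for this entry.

163%

Line A: fertiliser → 18-3; powder → 18-3-2; analytical-grade → 18-3-2-2. Scheduled 17%. Cassovia agreement on 18-1-2-2: 18-3-2-2 not covered; Cassovia agreement on 18-1: 18-3-2-2 not covered; Cassovia agreement on 18-3-2: RVC ≥ 40% → 13% available; preferential 13%; anti-dumping (Cassovia, 18-3-2): +14%; total 13% + 14% = 27%. → 27%.
Line B: pharmaceutical → 18-2; powder → 18-2-2; crude → 18-2-2-2. Scheduled 36%. No special measure applies. → 36%.
Line C: pharmaceutical → 18-2; tablet form → 18-2-1; crude → 18-2-1-2. Scheduled 21%. quota on 18-2-1 exhausted → over-quota 33%; anti-dumping (Galveny, 18-2-1): +41%; total 33% + 41% = 74%. → 74%.
Line D: pigment → 18-4; aqueous → 18-4-2; crude → 18-4-2-1. Scheduled 26%. Cassovia agreement on 18-1-2-2: 18-4-2-1 not covered; Cassovia agreement on 18-1: 18-4-2-1 not covered; Cassovia agreement on 18-3-2: 18-4-2-1 not covered. → 26%.
Sum: 27% + 36% + 74% + 26% = 163%.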